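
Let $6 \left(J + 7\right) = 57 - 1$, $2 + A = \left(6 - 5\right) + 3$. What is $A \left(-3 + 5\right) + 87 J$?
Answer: $207$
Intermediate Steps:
$A = 2$ ($A = -2 + \left(\left(6 - 5\right) + 3\right) = -2 + \left(1 + 3\right) = -2 + 4 = 2$)
$J = \frac{7}{3}$ ($J = -7 + \frac{57 - 1}{6} = -7 + \frac{1}{6} \cdot 56 = -7 + \frac{28}{3} = \frac{7}{3} \approx 2.3333$)
$A \left(-3 + 5\right) + 87 J = 2 \left(-3 + 5\right) + 87 \cdot \frac{7}{3} = 2 \cdot 2 + 203 = 4 + 203 = 207$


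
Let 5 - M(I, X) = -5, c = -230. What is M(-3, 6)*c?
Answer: -2300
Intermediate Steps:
M(I, X) = 10 (M(I, X) = 5 - 1*(-5) = 5 + 5 = 10)
M(-3, 6)*c = 10*(-230) = -2300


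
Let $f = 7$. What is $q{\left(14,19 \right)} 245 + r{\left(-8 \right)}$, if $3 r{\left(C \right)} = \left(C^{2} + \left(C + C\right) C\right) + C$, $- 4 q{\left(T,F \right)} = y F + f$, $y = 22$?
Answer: $- \frac{311639}{12} \approx -25970.0$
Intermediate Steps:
$q{\left(T,F \right)} = - \frac{7}{4} - \frac{11 F}{2}$ ($q{\left(T,F \right)} = - \frac{22 F + 7}{4} = - \frac{7 + 22 F}{4} = - \frac{7}{4} - \frac{11 F}{2}$)
$r{\left(C \right)} = C^{2} + \frac{C}{3}$ ($r{\left(C \right)} = \frac{\left(C^{2} + \left(C + C\right) C\right) + C}{3} = \frac{\left(C^{2} + 2 C C\right) + C}{3} = \frac{\left(C^{2} + 2 C^{2}\right) + C}{3} = \frac{3 C^{2} + C}{3} = \frac{C + 3 C^{2}}{3} = C^{2} + \frac{C}{3}$)
$q{\left(14,19 \right)} 245 + r{\left(-8 \right)} = \left(- \frac{7}{4} - \frac{209}{2}\right) 245 - 8 \left(\frac{1}{3} - 8\right) = \left(- \frac{7}{4} - \frac{209}{2}\right) 245 - - \frac{184}{3} = \left(- \frac{425}{4}\right) 245 + \frac{184}{3} = - \frac{104125}{4} + \frac{184}{3} = - \frac{311639}{12}$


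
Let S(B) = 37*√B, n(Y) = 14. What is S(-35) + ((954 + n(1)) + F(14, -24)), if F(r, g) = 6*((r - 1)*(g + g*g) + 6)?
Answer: 44060 + 37*I*√35 ≈ 44060.0 + 218.9*I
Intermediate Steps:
F(r, g) = 36 + 6*(-1 + r)*(g + g²) (F(r, g) = 6*((-1 + r)*(g + g²) + 6) = 6*(6 + (-1 + r)*(g + g²)) = 36 + 6*(-1 + r)*(g + g²))
S(-35) + ((954 + n(1)) + F(14, -24)) = 37*√(-35) + ((954 + 14) + (36 - 6*(-24) - 6*(-24)² + 6*(-24)*14 + 6*14*(-24)²)) = 37*(I*√35) + (968 + (36 + 144 - 6*576 - 2016 + 6*14*576)) = 37*I*√35 + (968 + (36 + 144 - 3456 - 2016 + 48384)) = 37*I*√35 + (968 + 43092) = 37*I*√35 + 44060 = 44060 + 37*I*√35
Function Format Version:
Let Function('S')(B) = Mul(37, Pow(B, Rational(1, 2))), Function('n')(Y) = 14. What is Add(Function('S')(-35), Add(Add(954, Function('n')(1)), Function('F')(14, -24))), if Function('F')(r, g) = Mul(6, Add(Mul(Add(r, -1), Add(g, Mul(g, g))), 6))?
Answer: Add(44060, Mul(37, I, Pow(35, Rational(1, 2)))) ≈ Add(44060., Mul(218.90, I))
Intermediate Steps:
Function('F')(r, g) = Add(36, Mul(6, Add(-1, r), Add(g, Pow(g, 2)))) (Function('F')(r, g) = Mul(6, Add(Mul(Add(-1, r), Add(g, Pow(g, 2))), 6)) = Mul(6, Add(6, Mul(Add(-1, r), Add(g, Pow(g, 2))))) = Add(36, Mul(6, Add(-1, r), Add(g, Pow(g, 2)))))
Add(Function('S')(-35), Add(Add(954, Function('n')(1)), Function('F')(14, -24))) = Add(Mul(37, Pow(-35, Rational(1, 2))), Add(Add(954, 14), Add(36, Mul(-6, -24), Mul(-6, Pow(-24, 2)), Mul(6, -24, 14), Mul(6, 14, Pow(-24, 2))))) = Add(Mul(37, Mul(I, Pow(35, Rational(1, 2)))), Add(968, Add(36, 144, Mul(-6, 576), -2016, Mul(6, 14, 576)))) = Add(Mul(37, I, Pow(35, Rational(1, 2))), Add(968, Add(36, 144, -3456, -2016, 48384))) = Add(Mul(37, I, Pow(35, Rational(1, 2))), Add(968, 43092)) = Add(Mul(37, I, Pow(35, Rational(1, 2))), 44060) = Add(44060, Mul(37, I, Pow(35, Rational(1, 2))))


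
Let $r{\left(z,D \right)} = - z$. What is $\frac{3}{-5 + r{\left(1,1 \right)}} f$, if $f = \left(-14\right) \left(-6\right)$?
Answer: $-42$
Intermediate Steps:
$f = 84$
$\frac{3}{-5 + r{\left(1,1 \right)}} f = \frac{3}{-5 - 1} \cdot 84 = \frac{3}{-6} \cdot 84 = 3 \left(- \frac{1}{6}\right) 84 = \left(- \frac{1}{2}\right) 84 = -42$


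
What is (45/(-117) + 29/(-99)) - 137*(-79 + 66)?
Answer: 2291275/1287 ≈ 1780.3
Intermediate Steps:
(45/(-117) + 29/(-99)) - 137*(-79 + 66) = (45*(-1/117) + 29*(-1/99)) - 137*(-13) = (-5/13 - 29/99) + 1781 = -872/1287 + 1781 = 2291275/1287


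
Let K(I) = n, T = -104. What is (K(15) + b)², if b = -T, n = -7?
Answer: 9409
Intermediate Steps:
K(I) = -7
b = 104 (b = -1*(-104) = 104)
(K(15) + b)² = (-7 + 104)² = 97² = 9409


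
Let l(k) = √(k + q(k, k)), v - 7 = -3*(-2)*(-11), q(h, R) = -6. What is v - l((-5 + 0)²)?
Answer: -59 - √19 ≈ -63.359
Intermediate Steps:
v = -59 (v = 7 - 3*(-2)*(-11) = 7 + 6*(-11) = 7 - 66 = -59)
l(k) = √(-6 + k) (l(k) = √(k - 6) = √(-6 + k))
v - l((-5 + 0)²) = -59 - √(-6 + (-5 + 0)²) = -59 - √(-6 + (-5)²) = -59 - √(-6 + 25) = -59 - √19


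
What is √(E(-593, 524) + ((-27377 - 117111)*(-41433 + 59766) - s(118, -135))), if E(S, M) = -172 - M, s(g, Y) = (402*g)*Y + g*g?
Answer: 4*I*√165156829 ≈ 51405.0*I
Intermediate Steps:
s(g, Y) = g² + 402*Y*g (s(g, Y) = 402*Y*g + g² = g² + 402*Y*g)
√(E(-593, 524) + ((-27377 - 117111)*(-41433 + 59766) - s(118, -135))) = √((-172 - 1*524) + ((-27377 - 117111)*(-41433 + 59766) - 118*(118 + 402*(-135)))) = √((-172 - 524) + (-144488*18333 - 118*(118 - 54270))) = √(-696 + (-2648898504 - 118*(-54152))) = √(-696 + (-2648898504 - 1*(-6389936))) = √(-696 + (-2648898504 + 6389936)) = √(-696 - 2642508568) = √(-2642509264) = 4*I*√165156829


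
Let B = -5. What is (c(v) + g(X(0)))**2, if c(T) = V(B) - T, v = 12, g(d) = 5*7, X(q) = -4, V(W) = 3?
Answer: 676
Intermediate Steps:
g(d) = 35
c(T) = 3 - T
(c(v) + g(X(0)))**2 = ((3 - 1*12) + 35)**2 = ((3 - 12) + 35)**2 = (-9 + 35)**2 = 26**2 = 676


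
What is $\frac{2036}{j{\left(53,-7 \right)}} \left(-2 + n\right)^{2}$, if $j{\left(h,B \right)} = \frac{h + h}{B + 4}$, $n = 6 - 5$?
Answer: $- \frac{3054}{53} \approx -57.623$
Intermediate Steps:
$n = 1$
$j{\left(h,B \right)} = \frac{2 h}{4 + B}$
$\frac{2036}{j{\left(53,-7 \right)}} \left(-2 + n\right)^{2} = \frac{2036}{2 \cdot 53 \frac{1}{4 - 7}} \left(-2 + 1\right)^{2} = \frac{2036}{2 \cdot 53 \frac{1}{-3}} \left(-1\right)^{2} = \frac{2036}{2 \cdot 53 \left(- \frac{1}{3}\right)} 1 = \frac{2036}{- \frac{106}{3}} \cdot 1 = 2036 \left(- \frac{3}{106}\right) 1 = \left(- \frac{3054}{53}\right) 1 = - \frac{3054}{53}$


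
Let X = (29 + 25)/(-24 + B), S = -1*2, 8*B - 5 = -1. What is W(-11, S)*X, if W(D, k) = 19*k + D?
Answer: 5292/47 ≈ 112.60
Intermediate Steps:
B = ½ (B = 5/8 + (⅛)*(-1) = 5/8 - ⅛ = ½ ≈ 0.50000)
S = -2
W(D, k) = D + 19*k
X = -108/47 (X = (29 + 25)/(-24 + ½) = 54/(-47/2) = 54*(-2/47) = -108/47 ≈ -2.2979)
W(-11, S)*X = (-11 + 19*(-2))*(-108/47) = (-11 - 38)*(-108/47) = -49*(-108/47) = 5292/47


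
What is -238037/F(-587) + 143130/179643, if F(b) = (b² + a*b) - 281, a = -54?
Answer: 3684398463/22514417666 ≈ 0.16365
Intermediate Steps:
F(b) = -281 + b² - 54*b (F(b) = (b² - 54*b) - 281 = -281 + b² - 54*b)
-238037/F(-587) + 143130/179643 = -238037/(-281 + (-587)² - 54*(-587)) + 143130/179643 = -238037/(-281 + 344569 + 31698) + 143130*(1/179643) = -238037/375986 + 47710/59881 = 3684398463/22514417666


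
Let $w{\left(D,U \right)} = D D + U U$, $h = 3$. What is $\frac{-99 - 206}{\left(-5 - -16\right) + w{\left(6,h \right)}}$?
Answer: $- \frac{305}{56} \approx -5.4464$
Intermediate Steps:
$w{\left(D,U \right)} = D^{2} + U^{2}$
$\frac{-99 - 206}{\left(-5 - -16\right) + w{\left(6,h \right)}} = \frac{-99 - 206}{\left(-5 - -16\right) + \left(6^{2} + 3^{2}\right)} = - \frac{305}{\left(-5 + 16\right) + \left(36 + 9\right)} = - \frac{305}{11 + 45} = - \frac{305}{56}$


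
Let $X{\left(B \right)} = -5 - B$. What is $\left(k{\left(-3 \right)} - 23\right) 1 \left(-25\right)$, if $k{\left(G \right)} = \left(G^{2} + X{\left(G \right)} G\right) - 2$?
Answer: $250$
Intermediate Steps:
$k{\left(G \right)} = -2 + G^{2} + G \left(-5 - G\right)$ ($k{\left(G \right)} = \left(G^{2} + \left(-5 - G\right) G\right) - 2 = \left(G^{2} + G \left(-5 - G\right)\right) - 2 = -2 + G^{2} + G \left(-5 - G\right)$)
$\left(k{\left(-3 \right)} - 23\right) 1 \left(-25\right) = \left(\left(-2 - -15\right) - 23\right) 1 \left(-25\right) = \left(\left(-2 + 15\right) - 23\right) 1 \left(-25\right) = \left(13 - 23\right) 1 \left(-25\right) = \left(-10\right) 1 \left(-25\right) = \left(-10\right) \left(-25\right) = 250$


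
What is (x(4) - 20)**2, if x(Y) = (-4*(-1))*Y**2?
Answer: 1936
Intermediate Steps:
x(Y) = 4*Y**2
(x(4) - 20)**2 = (4*4**2 - 20)**2 = (4*16 - 20)**2 = (64 - 20)**2 = 44**2 = 1936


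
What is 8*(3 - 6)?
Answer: -24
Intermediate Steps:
8*(3 - 6) = 8*(-3) = -24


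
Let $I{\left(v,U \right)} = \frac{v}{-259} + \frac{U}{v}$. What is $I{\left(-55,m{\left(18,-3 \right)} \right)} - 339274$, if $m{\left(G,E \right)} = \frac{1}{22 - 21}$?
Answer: $- \frac{4832955364}{14245} \approx -3.3927 \cdot 10^{5}$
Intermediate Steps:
$m{\left(G,E \right)} = 1$ ($m{\left(G,E \right)} = 1^{-1} = 1$)
$I{\left(v,U \right)} = - \frac{v}{259} + \frac{U}{v}$ ($I{\left(v,U \right)} = v \left(- \frac{1}{259}\right) + \frac{U}{v} = - \frac{v}{259} + \frac{U}{v}$)
$I{\left(-55,m{\left(18,-3 \right)} \right)} - 339274 = \left(\left(- \frac{1}{259}\right) \left(-55\right) + 1 \frac{1}{-55}\right) - 339274 = \left(\frac{55}{259} + 1 \left(- \frac{1}{55}\right)\right) - 339274 = \left(\frac{55}{259} - \frac{1}{55}\right) - 339274 = \frac{2766}{14245} - 339274 = - \frac{4832955364}{14245}$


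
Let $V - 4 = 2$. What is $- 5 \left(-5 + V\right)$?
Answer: $-5$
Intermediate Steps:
$V = 6$ ($V = 4 + 2 = 6$)
$- 5 \left(-5 + V\right) = - 5 \left(-5 + 6\right) = \left(-5\right) 1 = -5$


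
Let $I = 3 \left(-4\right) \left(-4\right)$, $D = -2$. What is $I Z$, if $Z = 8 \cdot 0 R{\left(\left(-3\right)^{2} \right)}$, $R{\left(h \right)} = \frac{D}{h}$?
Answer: $0$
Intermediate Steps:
$R{\left(h \right)} = - \frac{2}{h}$
$Z = 0$ ($Z = 8 \cdot 0 \left(- \frac{2}{\left(-3\right)^{2}}\right) = 0 \left(- \frac{2}{9}\right) = 0$)
$I = 48$ ($I = \left(-12\right) \left(-4\right) = 48$)
$I Z = 48 \cdot 0 = 0$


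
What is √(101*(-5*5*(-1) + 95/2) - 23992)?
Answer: I*√66678/2 ≈ 129.11*I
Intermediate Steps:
√(101*(-5*5*(-1) + 95/2) - 23992) = √(101*(-25*(-1) + 95*(½)) - 23992) = √(101*(25 + 95/2) - 23992) = √(101*(145/2) - 23992) = √(14645/2 - 23992) = √(-33339/2) = I*√66678/2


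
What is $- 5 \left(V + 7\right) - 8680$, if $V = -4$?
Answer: $-8695$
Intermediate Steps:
$- 5 \left(V + 7\right) - 8680 = - 5 \left(-4 + 7\right) - 8680 = \left(-5\right) 3 - 8680 = -15 - 8680 = -8695$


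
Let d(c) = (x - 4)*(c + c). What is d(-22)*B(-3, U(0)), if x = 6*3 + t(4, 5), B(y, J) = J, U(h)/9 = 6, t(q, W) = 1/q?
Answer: -33858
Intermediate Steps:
U(h) = 54 (U(h) = 9*6 = 54)
x = 73/4 (x = 6*3 + 1/4 = 18 + ¼ = 73/4 ≈ 18.250)
d(c) = 57*c/2 (d(c) = (73/4 - 4)*(c + c) = 57*(2*c)/4 = 57*c/2)
d(-22)*B(-3, U(0)) = ((57/2)*(-22))*54 = -627*54 = -33858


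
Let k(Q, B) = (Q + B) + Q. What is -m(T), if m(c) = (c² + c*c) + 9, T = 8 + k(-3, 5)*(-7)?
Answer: -459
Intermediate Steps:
k(Q, B) = B + 2*Q (k(Q, B) = (B + Q) + Q = B + 2*Q)
T = 15 (T = 8 + (5 + 2*(-3))*(-7) = 8 + (5 - 6)*(-7) = 8 - 1*(-7) = 8 + 7 = 15)
m(c) = 9 + 2*c² (m(c) = (c² + c²) + 9 = 2*c² + 9 = 9 + 2*c²)
-m(T) = -(9 + 2*15²) = -(9 + 2*225) = -(9 + 450) = -1*459 = -459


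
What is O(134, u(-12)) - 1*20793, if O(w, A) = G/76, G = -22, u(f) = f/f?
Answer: -790145/38 ≈ -20793.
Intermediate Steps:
u(f) = 1
O(w, A) = -11/38 (O(w, A) = -22/76 = -22*1/76 = -11/38)
O(134, u(-12)) - 1*20793 = -11/38 - 1*20793 = -11/38 - 20793 = -790145/38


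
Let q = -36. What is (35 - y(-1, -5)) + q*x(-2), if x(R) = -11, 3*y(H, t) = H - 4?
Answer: 1298/3 ≈ 432.67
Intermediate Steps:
y(H, t) = -4/3 + H/3 (y(H, t) = (H - 4)/3 = (-4 + H)/3 = -4/3 + H/3)
(35 - y(-1, -5)) + q*x(-2) = (35 - (-4/3 + (⅓)*(-1))) - 36*(-11) = (35 - (-4/3 - ⅓)) + 396 = (35 - 1*(-5/3)) + 396 = (35 + 5/3) + 396 = 110/3 + 396 = 1298/3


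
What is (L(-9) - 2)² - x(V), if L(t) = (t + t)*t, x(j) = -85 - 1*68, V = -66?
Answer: 25753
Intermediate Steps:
x(j) = -153 (x(j) = -85 - 68 = -153)
L(t) = 2*t² (L(t) = (2*t)*t = 2*t²)
(L(-9) - 2)² - x(V) = (2*(-9)² - 2)² - 1*(-153) = (2*81 - 2)² + 153 = (162 - 2)² + 153 = 160² + 153 = 25600 + 153 = 25753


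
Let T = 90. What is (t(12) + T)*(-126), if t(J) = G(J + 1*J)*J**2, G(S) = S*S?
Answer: -10462284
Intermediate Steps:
G(S) = S**2
t(J) = 4*J**4 (t(J) = (J + 1*J)**2*J**2 = (J + J)**2*J**2 = (2*J)**2*J**2 = (4*J**2)*J**2 = 4*J**4)
(t(12) + T)*(-126) = (4*12**4 + 90)*(-126) = (4*20736 + 90)*(-126) = (82944 + 90)*(-126) = 83034*(-126) = -10462284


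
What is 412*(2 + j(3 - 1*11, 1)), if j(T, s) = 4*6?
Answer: 10712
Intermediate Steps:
j(T, s) = 24
412*(2 + j(3 - 1*11, 1)) = 412*(2 + 24) = 412*26 = 10712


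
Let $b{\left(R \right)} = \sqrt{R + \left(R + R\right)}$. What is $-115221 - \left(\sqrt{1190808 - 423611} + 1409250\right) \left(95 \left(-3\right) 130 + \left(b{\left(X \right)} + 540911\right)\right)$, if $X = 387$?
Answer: $-115221 - \left(503861 + 3 \sqrt{129}\right) \left(1409250 + \sqrt{767197}\right) \approx -7.1056 \cdot 10^{11}$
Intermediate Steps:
$b{\left(R \right)} = \sqrt{3} \sqrt{R}$ ($b{\left(R \right)} = \sqrt{R + 2 R} = \sqrt{3 R} = \sqrt{3} \sqrt{R}$)
$-115221 - \left(\sqrt{1190808 - 423611} + 1409250\right) \left(95 \left(-3\right) 130 + \left(b{\left(X \right)} + 540911\right)\right) = -115221 - \left(\sqrt{1190808 - 423611} + 1409250\right) \left(95 \left(-3\right) 130 + \left(\sqrt{3} \sqrt{387} + 540911\right)\right) = -115221 - \left(\sqrt{767197} + 1409250\right) \left(\left(-285\right) 130 + \left(\sqrt{3} \cdot 3 \sqrt{43} + 540911\right)\right) = -115221 - \left(1409250 + \sqrt{767197}\right) \left(-37050 + \left(3 \sqrt{129} + 540911\right)\right) = -115221 - \left(1409250 + \sqrt{767197}\right) \left(-37050 + \left(540911 + 3 \sqrt{129}\right)\right) = -115221 - \left(1409250 + \sqrt{767197}\right) \left(503861 + 3 \sqrt{129}\right) = -115221 - \left(503861 + 3 \sqrt{129}\right) \left(1409250 + \sqrt{767197}\right)$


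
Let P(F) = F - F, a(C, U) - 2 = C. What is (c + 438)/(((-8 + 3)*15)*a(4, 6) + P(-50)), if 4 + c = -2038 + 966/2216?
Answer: 1776749/498600 ≈ 3.5635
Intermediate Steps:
a(C, U) = 2 + C
P(F) = 0
c = -2262053/1108 (c = -4 + (-2038 + 966/2216) = -4 + (-2038 + 966*(1/2216)) = -4 + (-2038 + 483/1108) = -4 - 2257621/1108 = -2262053/1108 ≈ -2041.6)
(c + 438)/(((-8 + 3)*15)*a(4, 6) + P(-50)) = (-2262053/1108 + 438)/(((-8 + 3)*15)*(2 + 4) + 0) = -1776749/(1108*(-5*15*6 + 0)) = -1776749/(1108*(-75*6 + 0)) = -1776749/(1108*(-450 + 0)) = -1776749/1108/(-450) = -1776749/1108*(-1/450) = 1776749/498600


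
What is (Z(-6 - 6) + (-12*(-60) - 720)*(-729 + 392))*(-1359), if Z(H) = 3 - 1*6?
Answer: 4077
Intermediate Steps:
Z(H) = -3 (Z(H) = 3 - 6 = -3)
(Z(-6 - 6) + (-12*(-60) - 720)*(-729 + 392))*(-1359) = (-3 + (-12*(-60) - 720)*(-729 + 392))*(-1359) = (-3 + (720 - 720)*(-337))*(-1359) = (-3 + 0*(-337))*(-1359) = (-3 + 0)*(-1359) = -3*(-1359) = 4077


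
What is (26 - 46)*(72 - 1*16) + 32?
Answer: -1088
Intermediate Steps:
(26 - 46)*(72 - 1*16) + 32 = -20*(72 - 16) + 32 = -20*56 + 32 = -1120 + 32 = -1088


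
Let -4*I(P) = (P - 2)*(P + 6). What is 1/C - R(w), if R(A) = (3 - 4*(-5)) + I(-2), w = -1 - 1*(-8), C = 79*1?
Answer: -2132/79 ≈ -26.987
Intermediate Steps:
C = 79
I(P) = -(-2 + P)*(6 + P)/4 (I(P) = -(P - 2)*(P + 6)/4 = -(-2 + P)*(6 + P)/4)
w = 7 (w = -1 + 8 = 7)
R(A) = 27 (R(A) = (3 - 4*(-5)) + (3 - 1*(-2) - 1/4*(-2)**2) = (3 + 20) + (3 + 2 - 1/4*4) = 23 + (3 + 2 - 1) = 23 + 4 = 27)
1/C - R(w) = 1/79 - 1*27 = 1/79 - 27 = -2132/79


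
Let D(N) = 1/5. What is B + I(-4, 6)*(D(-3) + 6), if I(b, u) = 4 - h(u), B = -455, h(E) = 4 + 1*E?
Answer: -2461/5 ≈ -492.20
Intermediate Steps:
h(E) = 4 + E
D(N) = ⅕
I(b, u) = -u (I(b, u) = 4 - (4 + u) = 4 + (-4 - u) = -u)
B + I(-4, 6)*(D(-3) + 6) = -455 + (-1*6)*(⅕ + 6) = -455 - 6*31/5 = -455 - 186/5 = -2461/5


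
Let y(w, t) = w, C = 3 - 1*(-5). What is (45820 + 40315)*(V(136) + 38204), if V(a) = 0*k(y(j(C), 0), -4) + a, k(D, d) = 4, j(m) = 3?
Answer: 3302415900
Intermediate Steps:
C = 8 (C = 3 + 5 = 8)
V(a) = a (V(a) = 0*4 + a = 0 + a = a)
(45820 + 40315)*(V(136) + 38204) = (45820 + 40315)*(136 + 38204) = 86135*38340 = 3302415900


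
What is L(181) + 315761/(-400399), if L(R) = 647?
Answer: 258742392/400399 ≈ 646.21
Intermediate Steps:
L(181) + 315761/(-400399) = 647 + 315761/(-400399) = 647 + 315761*(-1/400399) = 647 - 315761/400399 = 258742392/400399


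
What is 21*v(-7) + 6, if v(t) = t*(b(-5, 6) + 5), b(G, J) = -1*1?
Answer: -582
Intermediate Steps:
b(G, J) = -1
v(t) = 4*t (v(t) = t*(-1 + 5) = t*4 = 4*t)
21*v(-7) + 6 = 21*(4*(-7)) + 6 = 21*(-28) + 6 = -588 + 6 = -582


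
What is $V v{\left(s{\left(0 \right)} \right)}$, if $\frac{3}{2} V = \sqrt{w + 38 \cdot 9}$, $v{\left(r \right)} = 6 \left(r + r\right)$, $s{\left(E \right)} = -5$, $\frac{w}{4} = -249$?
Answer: $- 40 i \sqrt{654} \approx - 1022.9 i$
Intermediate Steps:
$w = -996$ ($w = 4 \left(-249\right) = -996$)
$v{\left(r \right)} = 12 r$ ($v{\left(r \right)} = 6 \cdot 2 r = 12 r$)
$V = \frac{2 i \sqrt{654}}{3}$ ($V = \frac{2 \sqrt{-996 + 38 \cdot 9}}{3} = \frac{2 \sqrt{-996 + 342}}{3} = \frac{2 \sqrt{-654}}{3} = \frac{2 i \sqrt{654}}{3} \approx 17.049 i$)
$V v{\left(s{\left(0 \right)} \right)} = \frac{2 i \sqrt{654}}{3} \cdot 12 \left(-5\right) = \frac{2 i \sqrt{654}}{3} \left(-60\right) = - 40 i \sqrt{654}$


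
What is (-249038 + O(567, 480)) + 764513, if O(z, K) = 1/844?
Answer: 435060901/844 ≈ 5.1548e+5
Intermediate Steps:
O(z, K) = 1/844
(-249038 + O(567, 480)) + 764513 = (-249038 + 1/844) + 764513 = -210188071/844 + 764513 = 435060901/844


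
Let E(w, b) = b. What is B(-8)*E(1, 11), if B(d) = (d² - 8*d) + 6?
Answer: 1474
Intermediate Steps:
B(d) = 6 + d² - 8*d
B(-8)*E(1, 11) = (6 + (-8)² - 8*(-8))*11 = (6 + 64 + 64)*11 = 134*11 = 1474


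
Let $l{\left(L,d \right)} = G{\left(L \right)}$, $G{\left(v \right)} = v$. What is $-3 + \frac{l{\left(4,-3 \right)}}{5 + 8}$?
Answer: $- \frac{35}{13} \approx -2.6923$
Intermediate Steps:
$l{\left(L,d \right)} = L$
$-3 + \frac{l{\left(4,-3 \right)}}{5 + 8} = -3 + \frac{1}{5 + 8} \cdot 4 = -3 + \frac{1}{13} \cdot 4 = -3 + \frac{4}{13} = - \frac{35}{13}$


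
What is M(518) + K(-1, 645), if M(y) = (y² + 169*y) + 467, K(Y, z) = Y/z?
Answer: 229834784/645 ≈ 3.5633e+5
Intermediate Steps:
M(y) = 467 + y² + 169*y
M(518) + K(-1, 645) = (467 + 518² + 169*518) - 1/645 = (467 + 268324 + 87542) - 1*1/645 = 356333 - 1/645 = 229834784/645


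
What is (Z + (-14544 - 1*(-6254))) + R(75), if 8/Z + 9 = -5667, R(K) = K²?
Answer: -3781637/1419 ≈ -2665.0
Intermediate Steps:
Z = -2/1419 (Z = 8/(-9 - 5667) = 8/(-5676) = 8*(-1/5676) = -2/1419 ≈ -0.0014094)
(Z + (-14544 - 1*(-6254))) + R(75) = (-2/1419 + (-14544 - 1*(-6254))) + 75² = (-2/1419 + (-14544 + 6254)) + 5625 = (-2/1419 - 8290) + 5625 = -11763512/1419 + 5625 = -3781637/1419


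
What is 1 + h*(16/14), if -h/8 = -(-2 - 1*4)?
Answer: -377/7 ≈ -53.857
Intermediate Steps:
h = -48 (h = -(-8)*(-2 - 1*4) = -(-8)*(-2 - 4) = -(-8)*(-6) = -8*6 = -48)
1 + h*(16/14) = 1 - 768/14 = 1 - 48*8/7 = 1 - 384/7 = -377/7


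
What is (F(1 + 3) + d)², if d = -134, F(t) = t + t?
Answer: 15876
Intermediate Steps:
F(t) = 2*t
(F(1 + 3) + d)² = (2*(1 + 3) - 134)² = (2*4 - 134)² = (8 - 134)² = (-126)² = 15876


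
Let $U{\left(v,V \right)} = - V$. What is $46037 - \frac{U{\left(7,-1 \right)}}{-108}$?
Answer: $\frac{4971997}{108} \approx 46037.0$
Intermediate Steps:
$46037 - \frac{U{\left(7,-1 \right)}}{-108} = 46037 - \frac{\left(-1\right) \left(-1\right)}{-108} = 46037 - 1 \left(- \frac{1}{108}\right) = 46037 - - \frac{1}{108} = 46037 + \frac{1}{108} = \frac{4971997}{108}$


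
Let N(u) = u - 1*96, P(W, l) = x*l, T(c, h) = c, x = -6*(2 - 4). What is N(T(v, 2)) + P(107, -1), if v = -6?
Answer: -114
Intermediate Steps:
x = 12 (x = -6*(-2) = 12)
P(W, l) = 12*l
N(u) = -96 + u (N(u) = u - 96 = -96 + u)
N(T(v, 2)) + P(107, -1) = (-96 - 6) + 12*(-1) = -102 - 12 = -114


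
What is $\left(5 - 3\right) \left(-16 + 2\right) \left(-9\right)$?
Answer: $252$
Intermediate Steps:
$\left(5 - 3\right) \left(-16 + 2\right) \left(-9\right) = \left(5 - 3\right) \left(-14\right) \left(-9\right) = 2 \left(-14\right) \left(-9\right) = \left(-28\right) \left(-9\right) = 252$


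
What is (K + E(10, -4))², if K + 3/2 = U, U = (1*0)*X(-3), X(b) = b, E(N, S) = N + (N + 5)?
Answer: 2209/4 ≈ 552.25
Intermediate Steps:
E(N, S) = 5 + 2*N (E(N, S) = N + (5 + N) = 5 + 2*N)
U = 0 (U = (1*0)*(-3) = 0*(-3) = 0)
K = -3/2 (K = -3/2 + 0 = -3/2 ≈ -1.5000)
(K + E(10, -4))² = (-3/2 + (5 + 2*10))² = (-3/2 + (5 + 20))² = (-3/2 + 25)² = (47/2)² = 2209/4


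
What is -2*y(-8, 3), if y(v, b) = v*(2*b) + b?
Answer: 90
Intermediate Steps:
y(v, b) = b + 2*b*v (y(v, b) = 2*b*v + b = b + 2*b*v)
-2*y(-8, 3) = -6*(1 + 2*(-8)) = -6*(1 - 16) = -6*(-15) = -2*(-45) = 90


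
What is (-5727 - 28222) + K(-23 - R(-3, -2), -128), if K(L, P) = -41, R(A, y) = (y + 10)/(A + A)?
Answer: -33990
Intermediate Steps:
R(A, y) = (10 + y)/(2*A) (R(A, y) = (10 + y)/((2*A)) = (10 + y)*(1/(2*A)) = (10 + y)/(2*A))
(-5727 - 28222) + K(-23 - R(-3, -2), -128) = (-5727 - 28222) - 41 = -33949 - 41 = -33990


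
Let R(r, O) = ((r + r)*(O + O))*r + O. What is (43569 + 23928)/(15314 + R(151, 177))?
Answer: 67497/16158599 ≈ 0.0041772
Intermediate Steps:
R(r, O) = O + 4*O*r² (R(r, O) = ((2*r)*(2*O))*r + O = (4*O*r)*r + O = 4*O*r² + O = O + 4*O*r²)
(43569 + 23928)/(15314 + R(151, 177)) = (43569 + 23928)/(15314 + 177*(1 + 4*151²)) = 67497/(15314 + 177*(1 + 4*22801)) = 67497/(15314 + 177*(1 + 91204)) = 67497/(15314 + 177*91205) = 67497/(15314 + 16143285) = 67497/16158599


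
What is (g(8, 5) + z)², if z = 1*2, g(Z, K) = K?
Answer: 49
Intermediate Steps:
z = 2
(g(8, 5) + z)² = (5 + 2)² = 7² = 49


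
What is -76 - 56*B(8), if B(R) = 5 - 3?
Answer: -188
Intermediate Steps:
B(R) = 2
-76 - 56*B(8) = -76 - 56*2 = -76 - 112 = -188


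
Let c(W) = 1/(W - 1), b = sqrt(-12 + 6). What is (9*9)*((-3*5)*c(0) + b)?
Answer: 1215 + 81*I*sqrt(6) ≈ 1215.0 + 198.41*I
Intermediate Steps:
b = I*sqrt(6) (b = sqrt(-6) = I*sqrt(6) ≈ 2.4495*I)
c(W) = 1/(-1 + W)
(9*9)*((-3*5)*c(0) + b) = (9*9)*((-3*5)/(-1 + 0) + I*sqrt(6)) = 81*(-15/(-1) + I*sqrt(6)) = 81*(-15*(-1) + I*sqrt(6)) = 81*(15 + I*sqrt(6)) = 1215 + 81*I*sqrt(6)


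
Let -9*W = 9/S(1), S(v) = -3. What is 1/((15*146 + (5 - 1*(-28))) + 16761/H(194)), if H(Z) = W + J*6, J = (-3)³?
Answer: 485/1027872 ≈ 0.00047185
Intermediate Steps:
J = -27
W = ⅓ (W = -1/(-3) = -(-1)/3 = -⅑*(-3) = ⅓ ≈ 0.33333)
H(Z) = -485/3 (H(Z) = ⅓ - 27*6 = ⅓ - 162 = -485/3)
1/((15*146 + (5 - 1*(-28))) + 16761/H(194)) = 1/((15*146 + (5 - 1*(-28))) + 16761/(-485/3)) = 1/((2190 + (5 + 28)) + 16761*(-3/485)) = 1/((2190 + 33) - 50283/485) = 1/(2223 - 50283/485) = 1/(1027872/485) = 485/1027872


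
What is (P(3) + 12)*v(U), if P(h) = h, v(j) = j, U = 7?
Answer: 105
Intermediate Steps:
(P(3) + 12)*v(U) = (3 + 12)*7 = 15*7 = 105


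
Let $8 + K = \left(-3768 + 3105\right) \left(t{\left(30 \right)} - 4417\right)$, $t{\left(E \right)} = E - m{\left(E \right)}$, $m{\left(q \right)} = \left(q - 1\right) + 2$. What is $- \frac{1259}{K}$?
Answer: $- \frac{1259}{2929126} \approx -0.00042982$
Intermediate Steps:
$m{\left(q \right)} = 1 + q$ ($m{\left(q \right)} = \left(-1 + q\right) + 2 = 1 + q$)
$t{\left(E \right)} = -1$ ($t{\left(E \right)} = E - \left(1 + E\right) = -1$)
$K = 2929126$ ($K = -8 + \left(-3768 + 3105\right) \left(-1 - 4417\right) = -8 - -2929134 = -8 + 2929134 = 2929126$)
$- \frac{1259}{K} = - \frac{1259}{2929126}$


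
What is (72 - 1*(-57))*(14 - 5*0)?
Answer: 1806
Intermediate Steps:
(72 - 1*(-57))*(14 - 5*0) = (72 + 57)*(14 + 0) = 129*14 = 1806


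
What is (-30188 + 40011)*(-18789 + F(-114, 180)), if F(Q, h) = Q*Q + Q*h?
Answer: -258472599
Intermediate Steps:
F(Q, h) = Q² + Q*h
(-30188 + 40011)*(-18789 + F(-114, 180)) = (-30188 + 40011)*(-18789 - 114*(-114 + 180)) = 9823*(-18789 - 114*66) = 9823*(-18789 - 7524) = 9823*(-26313) = -258472599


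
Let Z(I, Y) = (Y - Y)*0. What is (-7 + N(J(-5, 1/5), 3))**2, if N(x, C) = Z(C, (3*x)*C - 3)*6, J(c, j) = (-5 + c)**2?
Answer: 49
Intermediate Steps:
Z(I, Y) = 0 (Z(I, Y) = 0*0 = 0)
N(x, C) = 0 (N(x, C) = 0*6 = 0)
(-7 + N(J(-5, 1/5), 3))**2 = (-7 + 0)**2 = (-7)**2 = 49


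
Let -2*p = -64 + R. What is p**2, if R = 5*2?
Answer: 729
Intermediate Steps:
R = 10
p = 27 (p = -(-64 + 10)/2 = -1/2*(-54) = 27)
p**2 = 27**2 = 729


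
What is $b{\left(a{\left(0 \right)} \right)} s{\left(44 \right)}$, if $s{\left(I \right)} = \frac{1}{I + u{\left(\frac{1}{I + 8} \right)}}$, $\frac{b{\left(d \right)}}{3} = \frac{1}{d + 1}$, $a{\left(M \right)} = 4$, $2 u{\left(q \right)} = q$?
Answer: $\frac{312}{22885} \approx 0.013633$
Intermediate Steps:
$u{\left(q \right)} = \frac{q}{2}$
$b{\left(d \right)} = \frac{3}{1 + d}$ ($b{\left(d \right)} = \frac{3}{d + 1} = \frac{3}{1 + d}$)
$s{\left(I \right)} = \frac{1}{I + \frac{1}{2 \left(8 + I\right)}}$ ($s{\left(I \right)} = \frac{1}{I + \frac{1}{2 \left(I + 8\right)}} = \frac{1}{I + \frac{1}{2 \left(8 + I\right)}}$)
$b{\left(a{\left(0 \right)} \right)} s{\left(44 \right)} = \frac{3}{1 + 4} \frac{2 \left(8 + 44\right)}{1 + 2 \cdot 44 \left(8 + 44\right)} = \frac{3}{5} \cdot 2 \frac{1}{1 + 2 \cdot 44 \cdot 52} \cdot 52 = 3 \cdot \frac{1}{5} \cdot 2 \frac{1}{1 + 4576} \cdot 52 = \frac{3 \cdot 2 \cdot \frac{1}{4577} \cdot 52}{5} = \frac{3}{5} \cdot \frac{104}{4577} = \frac{312}{22885}$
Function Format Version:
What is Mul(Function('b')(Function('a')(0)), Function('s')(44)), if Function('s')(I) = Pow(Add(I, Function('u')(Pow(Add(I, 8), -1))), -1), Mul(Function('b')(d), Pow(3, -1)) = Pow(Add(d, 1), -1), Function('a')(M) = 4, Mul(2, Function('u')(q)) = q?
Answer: Rational(312, 22885) ≈ 0.013633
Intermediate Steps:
Function('u')(q) = Mul(Rational(1, 2), q)
Function('b')(d) = Mul(3, Pow(Add(1, d), -1)) (Function('b')(d) = Mul(3, Pow(Add(d, 1), -1)) = Mul(3, Pow(Add(1, d), -1)))
Function('s')(I) = Pow(Add(I, Mul(Rational(1, 2), Pow(Add(8, I), -1))), -1) (Function('s')(I) = Pow(Add(I, Mul(Rational(1, 2), Pow(Add(I, 8), -1))), -1) = Pow(Add(I, Mul(Rational(1, 2), Pow(Add(8, I), -1))), -1))
Mul(Function('b')(Function('a')(0)), Function('s')(44)) = Mul(Mul(3, Pow(Add(1, 4), -1)), Mul(2, Pow(Add(1, Mul(2, 44, Add(8, 44))), -1), Add(8, 44))) = Mul(Mul(3, Pow(5, -1)), Mul(2, Pow(Add(1, Mul(2, 44, 52)), -1), 52)) = Mul(Mul(3, Rational(1, 5)), Mul(2, Pow(Add(1, 4576), -1), 52)) = Mul(Rational(3, 5), Mul(2, Pow(4577, -1), 52)) = Mul(Rational(3, 5), Mul(2, Rational(1, 4577), 52)) = Mul(Rational(3, 5), Rational(104, 4577)) = Rational(312, 22885)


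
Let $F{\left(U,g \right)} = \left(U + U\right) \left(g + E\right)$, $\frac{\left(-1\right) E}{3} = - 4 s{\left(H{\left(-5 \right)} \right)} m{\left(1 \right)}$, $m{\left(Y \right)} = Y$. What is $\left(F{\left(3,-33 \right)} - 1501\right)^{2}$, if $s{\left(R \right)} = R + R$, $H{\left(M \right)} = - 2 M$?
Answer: $67081$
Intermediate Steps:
$s{\left(R \right)} = 2 R$
$E = 240$ ($E = - 3 - 4 \cdot 2 \left(\left(-2\right) \left(-5\right)\right) 1 = - 3 - 4 \cdot 2 \cdot 10 \cdot 1 = - 3 \left(-4\right) 20 \cdot 1 = - 3 \left(\left(-80\right) 1\right) = \left(-3\right) \left(-80\right) = 240$)
$F{\left(U,g \right)} = 2 U \left(240 + g\right)$ ($F{\left(U,g \right)} = \left(U + U\right) \left(g + 240\right) = 2 U \left(240 + g\right)$)
$\left(F{\left(3,-33 \right)} - 1501\right)^{2} = \left(2 \cdot 3 \left(240 - 33\right) - 1501\right)^{2} = \left(2 \cdot 3 \cdot 207 - 1501\right)^{2} = \left(1242 - 1501\right)^{2} = \left(-259\right)^{2} = 67081$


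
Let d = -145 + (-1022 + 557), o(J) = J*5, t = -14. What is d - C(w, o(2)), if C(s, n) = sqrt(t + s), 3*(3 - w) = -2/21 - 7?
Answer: -610 - 4*I*sqrt(238)/21 ≈ -610.0 - 2.9385*I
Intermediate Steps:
o(J) = 5*J
w = 338/63 (w = 3 - (-2/21 - 7)/3 = 3 - 1/3*(-149/21) = 3 + 149/63 = 338/63 ≈ 5.3651)
C(s, n) = sqrt(-14 + s)
d = -610 (d = -145 - 465 = -610)
d - C(w, o(2)) = -610 - sqrt(-14 + 338/63) = -610 - sqrt(-544/63) = -610 - 4*I*sqrt(238)/21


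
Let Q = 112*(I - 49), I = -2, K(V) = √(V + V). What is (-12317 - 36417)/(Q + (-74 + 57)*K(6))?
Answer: 1364552/159919 - 24367*√3/479757 ≈ 8.4448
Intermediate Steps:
K(V) = √2*√V (K(V) = √(2*V) = √2*√V)
Q = -5712 (Q = 112*(-2 - 49) = 112*(-51) = -5712)
(-12317 - 36417)/(Q + (-74 + 57)*K(6)) = (-12317 - 36417)/(-5712 + (-74 + 57)*(√2*√6)) = -48734/(-5712 - 34*√3)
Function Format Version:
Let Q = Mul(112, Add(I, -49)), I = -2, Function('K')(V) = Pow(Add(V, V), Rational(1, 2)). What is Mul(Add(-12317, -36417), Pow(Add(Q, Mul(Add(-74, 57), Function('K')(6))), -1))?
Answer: Add(Rational(1364552, 159919), Mul(Rational(-24367, 479757), Pow(3, Rational(1, 2)))) ≈ 8.4448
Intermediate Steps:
Function('K')(V) = Mul(Pow(2, Rational(1, 2)), Pow(V, Rational(1, 2))) (Function('K')(V) = Pow(Mul(2, V), Rational(1, 2)) = Mul(Pow(2, Rational(1, 2)), Pow(V, Rational(1, 2))))
Q = -5712 (Q = Mul(112, Add(-2, -49)) = Mul(112, -51) = -5712)
Mul(Add(-12317, -36417), Pow(Add(Q, Mul(Add(-74, 57), Function('K')(6))), -1)) = Mul(Add(-12317, -36417), Pow(Add(-5712, Mul(Add(-74, 57), Mul(Pow(2, Rational(1, 2)), Pow(6, Rational(1, 2))))), -1)) = Mul(-48734, Pow(Add(-5712, Mul(-17, Mul(2, Pow(3, Rational(1, 2))))), -1)) = Mul(-48734, Pow(Add(-5712, Mul(-34, Pow(3, Rational(1, 2)))), -1))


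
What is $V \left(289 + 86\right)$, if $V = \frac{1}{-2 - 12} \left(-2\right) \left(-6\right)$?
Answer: $- \frac{2250}{7} \approx -321.43$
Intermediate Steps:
$V = - \frac{6}{7}$ ($V = \frac{1}{-2 - 12} \left(-2\right) \left(-6\right) = \frac{1}{-14} \left(-2\right) \left(-6\right) = \left(- \frac{1}{14}\right) \left(-2\right) \left(-6\right) = \frac{1}{7} \left(-6\right) = - \frac{6}{7} \approx -0.85714$)
$V \left(289 + 86\right) = - \frac{6 \left(289 + 86\right)}{7} = \left(- \frac{6}{7}\right) 375 = - \frac{2250}{7}$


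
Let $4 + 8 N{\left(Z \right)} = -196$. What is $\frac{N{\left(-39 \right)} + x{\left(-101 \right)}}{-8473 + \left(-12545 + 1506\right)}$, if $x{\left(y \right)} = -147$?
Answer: $\frac{43}{4878} \approx 0.0088151$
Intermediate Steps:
$N{\left(Z \right)} = -25$ ($N{\left(Z \right)} = - \frac{1}{2} + \frac{1}{8} \left(-196\right) = - \frac{1}{2} - \frac{49}{2} = -25$)
$\frac{N{\left(-39 \right)} + x{\left(-101 \right)}}{-8473 + \left(-12545 + 1506\right)} = \frac{-25 - 147}{-8473 + \left(-12545 + 1506\right)} = - \frac{172}{-8473 - 11039} = - \frac{172}{-19512} = \left(-172\right) \left(- \frac{1}{19512}\right) = \frac{43}{4878}$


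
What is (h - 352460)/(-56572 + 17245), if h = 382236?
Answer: -29776/39327 ≈ -0.75714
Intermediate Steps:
(h - 352460)/(-56572 + 17245) = (382236 - 352460)/(-56572 + 17245) = 29776/(-39327) = 29776*(-1/39327) = -29776/39327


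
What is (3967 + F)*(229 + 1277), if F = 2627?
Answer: 9930564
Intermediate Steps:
(3967 + F)*(229 + 1277) = (3967 + 2627)*(229 + 1277) = 6594*1506 = 9930564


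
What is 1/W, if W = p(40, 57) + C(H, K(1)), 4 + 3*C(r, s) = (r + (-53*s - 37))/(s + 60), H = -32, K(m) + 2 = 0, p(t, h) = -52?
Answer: -58/3081 ≈ -0.018825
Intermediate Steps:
K(m) = -2 (K(m) = -2 + 0 = -2)
C(r, s) = -4/3 + (-37 + r - 53*s)/(3*(60 + s)) (C(r, s) = -4/3 + ((r + (-53*s - 37))/(s + 60))/3 = -4/3 + ((r + (-37 - 53*s))/(60 + s))/3 = -4/3 + ((-37 + r - 53*s)/(60 + s))/3 = -4/3 + (-37 + r - 53*s)/(3*(60 + s)))
W = -3081/58 (W = -52 + (-277 - 32 - 57*(-2))/(3*(60 - 2)) = -52 + (1/3)*(-277 - 32 + 114)/58 = -52 + (1/3)*(1/58)*(-195) = -52 - 65/58 = -3081/58 ≈ -53.121)
1/W = 1/(-3081/58) = -58/3081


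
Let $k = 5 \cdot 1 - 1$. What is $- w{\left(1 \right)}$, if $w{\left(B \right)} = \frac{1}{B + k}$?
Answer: $- \frac{1}{5} \approx -0.2$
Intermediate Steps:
$k = 4$ ($k = 5 - 1 = 4$)
$w{\left(B \right)} = \frac{1}{4 + B}$ ($w{\left(B \right)} = \frac{1}{B + 4} = \frac{1}{4 + B}$)
$- w{\left(1 \right)} = - \frac{1}{4 + 1} = - \frac{1}{5}$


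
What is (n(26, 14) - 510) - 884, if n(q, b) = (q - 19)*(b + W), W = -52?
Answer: -1660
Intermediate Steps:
n(q, b) = (-52 + b)*(-19 + q) (n(q, b) = (q - 19)*(b - 52) = (-19 + q)*(-52 + b) = (-52 + b)*(-19 + q))
(n(26, 14) - 510) - 884 = ((988 - 52*26 - 19*14 + 14*26) - 510) - 884 = ((988 - 1352 - 266 + 364) - 510) - 884 = (-266 - 510) - 884 = -776 - 884 = -1660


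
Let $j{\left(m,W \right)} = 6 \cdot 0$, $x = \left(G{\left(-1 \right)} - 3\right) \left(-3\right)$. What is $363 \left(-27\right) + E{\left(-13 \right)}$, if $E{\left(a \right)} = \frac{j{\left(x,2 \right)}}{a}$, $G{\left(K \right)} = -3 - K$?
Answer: $-9801$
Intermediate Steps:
$x = 15$ ($x = \left(\left(-3 - -1\right) - 3\right) \left(-3\right) = \left(\left(-3 + 1\right) - 3\right) \left(-3\right) = \left(-2 - 3\right) \left(-3\right) = \left(-5\right) \left(-3\right) = 15$)
$j{\left(m,W \right)} = 0$
$E{\left(a \right)} = 0$ ($E{\left(a \right)} = \frac{0}{a} = 0$)
$363 \left(-27\right) + E{\left(-13 \right)} = 363 \left(-27\right) + 0 = -9801 + 0 = -9801$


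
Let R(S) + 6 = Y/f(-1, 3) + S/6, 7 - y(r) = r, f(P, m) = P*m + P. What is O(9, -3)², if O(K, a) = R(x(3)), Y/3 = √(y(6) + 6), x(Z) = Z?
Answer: 547/16 + 33*√7/4 ≈ 56.015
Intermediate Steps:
f(P, m) = P + P*m
y(r) = 7 - r
Y = 3*√7 (Y = 3*√((7 - 1*6) + 6) = 3*√((7 - 6) + 6) = 3*√(1 + 6) = 3*√7 ≈ 7.9373)
R(S) = -6 - 3*√7/4 + S/6 (R(S) = -6 + ((3*√7)/((-(1 + 3))) + S/6) = -6 + ((3*√7)/((-1*4)) + S*(⅙)) = -6 + ((3*√7)/(-4) + S/6) = -6 + ((3*√7)*(-¼) + S/6) = -6 + (-3*√7/4 + S/6) = -6 - 3*√7/4 + S/6)
O(K, a) = -11/2 - 3*√7/4 (O(K, a) = -6 - 3*√7/4 + (⅙)*3 = -6 - 3*√7/4 + ½ = -11/2 - 3*√7/4)
O(9, -3)² = (-11/2 - 3*√7/4)²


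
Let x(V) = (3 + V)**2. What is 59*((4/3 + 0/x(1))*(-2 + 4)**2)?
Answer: 944/3 ≈ 314.67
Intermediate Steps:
59*((4/3 + 0/x(1))*(-2 + 4)**2) = 59*((4/3 + 0/((3 + 1)**2))*(-2 + 4)**2) = 59*((4*(1/3) + 0/(4**2))*2**2) = 59*((4/3 + 0/16)*4) = 59*((4/3 + 0*(1/16))*4) = 59*((4/3 + 0)*4) = 59*((4/3)*4) = 59*(16/3) = 944/3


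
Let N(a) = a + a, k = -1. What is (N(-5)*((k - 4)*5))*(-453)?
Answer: -113250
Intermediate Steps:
N(a) = 2*a
(N(-5)*((k - 4)*5))*(-453) = ((2*(-5))*((-1 - 4)*5))*(-453) = -(-50)*5*(-453) = -10*(-25)*(-453) = 250*(-453) = -113250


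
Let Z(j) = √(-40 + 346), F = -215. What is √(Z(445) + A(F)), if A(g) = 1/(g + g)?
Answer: √(-430 + 554700*√34)/430 ≈ 4.1822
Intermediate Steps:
A(g) = 1/(2*g)
Z(j) = 3*√34 (Z(j) = √306 = 3*√34)
√(Z(445) + A(F)) = √(3*√34 + (½)/(-215)) = √(3*√34 + (½)*(-1/215)) = √(3*√34 - 1/430) = √(-1/430 + 3*√34)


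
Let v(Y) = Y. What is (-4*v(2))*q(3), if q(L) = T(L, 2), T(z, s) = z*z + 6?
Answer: -120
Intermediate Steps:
T(z, s) = 6 + z² (T(z, s) = z² + 6 = 6 + z²)
q(L) = 6 + L²
(-4*v(2))*q(3) = (-4*2)*(6 + 3²) = -8*(6 + 9) = -8*15 = -120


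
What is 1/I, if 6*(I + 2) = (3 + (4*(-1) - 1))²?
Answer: -¾ ≈ -0.75000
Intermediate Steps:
I = -4/3 (I = -2 + (3 + (4*(-1) - 1))²/6 = -2 + (3 + (-4 - 1))²/6 = -2 + (3 - 5)²/6 = -2 + (⅙)*(-2)² = -2 + (⅙)*4 = -2 + ⅔ = -4/3 ≈ -1.3333)
1/I = 1/(-4/3) = -¾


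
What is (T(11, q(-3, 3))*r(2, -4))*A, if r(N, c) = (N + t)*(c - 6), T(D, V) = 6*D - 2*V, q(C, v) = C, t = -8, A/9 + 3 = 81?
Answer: 3032640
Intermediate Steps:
A = 702 (A = -27 + 9*81 = -27 + 729 = 702)
T(D, V) = -2*V + 6*D
r(N, c) = (-8 + N)*(-6 + c) (r(N, c) = (N - 8)*(c - 6) = (-8 + N)*(-6 + c))
(T(11, q(-3, 3))*r(2, -4))*A = ((-2*(-3) + 6*11)*(48 - 8*(-4) - 6*2 + 2*(-4)))*702 = ((6 + 66)*(48 + 32 - 12 - 8))*702 = (72*60)*702 = 4320*702 = 3032640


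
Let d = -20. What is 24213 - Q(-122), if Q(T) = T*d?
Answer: 21773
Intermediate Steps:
Q(T) = -20*T (Q(T) = T*(-20) = -20*T)
24213 - Q(-122) = 24213 - (-20)*(-122) = 24213 - 1*2440 = 24213 - 2440 = 21773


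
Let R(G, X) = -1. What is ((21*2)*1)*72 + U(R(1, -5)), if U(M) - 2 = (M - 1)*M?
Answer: 3028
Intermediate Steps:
U(M) = 2 + M*(-1 + M) (U(M) = 2 + (M - 1)*M = 2 + (-1 + M)*M = 2 + M*(-1 + M))
((21*2)*1)*72 + U(R(1, -5)) = ((21*2)*1)*72 + (2 + (-1)**2 - 1*(-1)) = (42*1)*72 + (2 + 1 + 1) = 42*72 + 4 = 3024 + 4 = 3028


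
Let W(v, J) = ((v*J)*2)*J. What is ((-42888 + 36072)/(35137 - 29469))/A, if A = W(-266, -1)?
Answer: 426/188461 ≈ 0.0022604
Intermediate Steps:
W(v, J) = 2*v*J² (W(v, J) = ((J*v)*2)*J = (2*J*v)*J = 2*v*J²)
A = -532 (A = 2*(-266)*(-1)² = 2*(-266)*1 = -532)
((-42888 + 36072)/(35137 - 29469))/A = ((-42888 + 36072)/(35137 - 29469))/(-532) = -6816/5668*(-1/532) = -6816*1/5668*(-1/532) = -1704/1417*(-1/532) = 426/188461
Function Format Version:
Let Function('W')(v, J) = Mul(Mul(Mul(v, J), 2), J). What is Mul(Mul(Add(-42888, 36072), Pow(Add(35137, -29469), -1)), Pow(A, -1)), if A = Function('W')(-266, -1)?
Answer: Rational(426, 188461) ≈ 0.0022604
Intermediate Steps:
Function('W')(v, J) = Mul(2, v, Pow(J, 2)) (Function('W')(v, J) = Mul(Mul(Mul(J, v), 2), J) = Mul(Mul(2, J, v), J) = Mul(2, v, Pow(J, 2)))
A = -532 (A = Mul(2, -266, Pow(-1, 2)) = Mul(2, -266, 1) = -532)
Mul(Mul(Add(-42888, 36072), Pow(Add(35137, -29469), -1)), Pow(A, -1)) = Mul(Mul(Add(-42888, 36072), Pow(Add(35137, -29469), -1)), Pow(-532, -1)) = Mul(Mul(-6816, Pow(5668, -1)), Rational(-1, 532)) = Mul(Mul(-6816, Rational(1, 5668)), Rational(-1, 532)) = Mul(Rational(-1704, 1417), Rational(-1, 532)) = Rational(426, 188461)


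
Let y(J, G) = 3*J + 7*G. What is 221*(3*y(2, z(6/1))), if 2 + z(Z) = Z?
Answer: 22542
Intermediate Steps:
z(Z) = -2 + Z
221*(3*y(2, z(6/1))) = 221*(3*(3*2 + 7*(-2 + 6/1))) = 221*(3*(6 + 7*(-2 + 6*1))) = 221*(3*(6 + 7*(-2 + 6))) = 221*(3*(6 + 7*4)) = 221*(3*(6 + 28)) = 221*(3*34) = 221*102 = 22542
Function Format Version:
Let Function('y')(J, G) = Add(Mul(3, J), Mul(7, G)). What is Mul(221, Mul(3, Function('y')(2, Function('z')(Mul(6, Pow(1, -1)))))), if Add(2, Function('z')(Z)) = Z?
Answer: 22542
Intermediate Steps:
Function('z')(Z) = Add(-2, Z)
Mul(221, Mul(3, Function('y')(2, Function('z')(Mul(6, Pow(1, -1)))))) = Mul(221, Mul(3, Add(Mul(3, 2), Mul(7, Add(-2, Mul(6, Pow(1, -1))))))) = Mul(221, Mul(3, Add(6, Mul(7, Add(-2, Mul(6, 1)))))) = Mul(221, Mul(3, Add(6, Mul(7, Add(-2, 6))))) = Mul(221, Mul(3, Add(6, Mul(7, 4)))) = Mul(221, Mul(3, Add(6, 28))) = Mul(221, Mul(3, 34)) = Mul(221, 102) = 22542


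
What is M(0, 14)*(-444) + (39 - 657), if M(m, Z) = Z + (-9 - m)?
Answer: -2838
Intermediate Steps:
M(m, Z) = -9 + Z - m
M(0, 14)*(-444) + (39 - 657) = (-9 + 14 - 1*0)*(-444) + (39 - 657) = (-9 + 14 + 0)*(-444) - 618 = 5*(-444) - 618 = -2220 - 618 = -2838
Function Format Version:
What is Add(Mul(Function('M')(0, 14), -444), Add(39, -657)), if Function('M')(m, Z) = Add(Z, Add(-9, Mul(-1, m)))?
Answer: -2838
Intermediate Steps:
Function('M')(m, Z) = Add(-9, Z, Mul(-1, m))
Add(Mul(Function('M')(0, 14), -444), Add(39, -657)) = Add(Mul(Add(-9, 14, Mul(-1, 0)), -444), Add(39, -657)) = Add(Mul(Add(-9, 14, 0), -444), -618) = Add(Mul(5, -444), -618) = Add(-2220, -618) = -2838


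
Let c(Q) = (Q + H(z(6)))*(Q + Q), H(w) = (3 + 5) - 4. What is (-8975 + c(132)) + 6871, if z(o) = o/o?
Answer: 33800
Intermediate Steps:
z(o) = 1
H(w) = 4 (H(w) = 8 - 4 = 4)
c(Q) = 2*Q*(4 + Q) (c(Q) = (Q + 4)*(Q + Q) = (4 + Q)*(2*Q) = 2*Q*(4 + Q))
(-8975 + c(132)) + 6871 = (-8975 + 2*132*(4 + 132)) + 6871 = (-8975 + 2*132*136) + 6871 = (-8975 + 35904) + 6871 = 26929 + 6871 = 33800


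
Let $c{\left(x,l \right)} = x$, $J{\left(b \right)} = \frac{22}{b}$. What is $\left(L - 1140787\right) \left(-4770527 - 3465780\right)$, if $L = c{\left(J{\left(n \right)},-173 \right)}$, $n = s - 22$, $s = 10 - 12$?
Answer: $\frac{112750554042685}{12} \approx 9.3959 \cdot 10^{12}$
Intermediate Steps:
$s = -2$ ($s = 10 - 12 = -2$)
$n = -24$ ($n = -2 - 22 = -24$)
$L = - \frac{11}{12}$ ($L = \frac{22}{-24} = 22 \left(- \frac{1}{24}\right) = - \frac{11}{12} \approx -0.91667$)
$\left(L - 1140787\right) \left(-4770527 - 3465780\right) = \left(- \frac{11}{12} - 1140787\right) \left(-4770527 - 3465780\right) = \left(- \frac{13689455}{12}\right) \left(-8236307\right) = \frac{112750554042685}{12}$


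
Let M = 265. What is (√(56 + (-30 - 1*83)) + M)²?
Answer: (265 + I*√57)² ≈ 70168.0 + 4001.4*I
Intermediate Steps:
(√(56 + (-30 - 1*83)) + M)² = (√(56 + (-30 - 1*83)) + 265)² = (√(56 + (-30 - 83)) + 265)² = (√(56 - 113) + 265)² = (√(-57) + 265)² = (I*√57 + 265)² = (265 + I*√57)²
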